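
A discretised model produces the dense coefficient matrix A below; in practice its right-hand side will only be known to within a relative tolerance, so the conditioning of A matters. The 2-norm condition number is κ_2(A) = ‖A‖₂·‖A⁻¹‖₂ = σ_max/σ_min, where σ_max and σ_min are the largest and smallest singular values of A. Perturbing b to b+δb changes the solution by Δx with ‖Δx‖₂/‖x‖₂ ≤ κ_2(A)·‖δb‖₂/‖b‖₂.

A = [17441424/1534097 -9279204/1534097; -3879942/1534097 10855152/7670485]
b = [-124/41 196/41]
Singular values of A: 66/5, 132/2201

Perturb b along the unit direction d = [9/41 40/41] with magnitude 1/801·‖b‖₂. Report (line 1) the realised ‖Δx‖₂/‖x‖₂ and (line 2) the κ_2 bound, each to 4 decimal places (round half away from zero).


from the listed singular values, σ₁ = 66/5, σ_n = 132/2201
κ = σ_max/σ_min = (66/5)/(132/2201) = 220.1000
κ_2(A)·‖δb‖/‖b‖ = 0.2748
solve Ax = b  →  x = [31.1194 58.9929]
‖b‖₂ = 5.6569 and ‖x‖₂ = 66.6977
re-solving with b+δb shifts x by Δx of norm 0.1178
relative error = 0.0018
realised/bound (from unrounded values) ≈ 0.0064

0.0018
0.2748


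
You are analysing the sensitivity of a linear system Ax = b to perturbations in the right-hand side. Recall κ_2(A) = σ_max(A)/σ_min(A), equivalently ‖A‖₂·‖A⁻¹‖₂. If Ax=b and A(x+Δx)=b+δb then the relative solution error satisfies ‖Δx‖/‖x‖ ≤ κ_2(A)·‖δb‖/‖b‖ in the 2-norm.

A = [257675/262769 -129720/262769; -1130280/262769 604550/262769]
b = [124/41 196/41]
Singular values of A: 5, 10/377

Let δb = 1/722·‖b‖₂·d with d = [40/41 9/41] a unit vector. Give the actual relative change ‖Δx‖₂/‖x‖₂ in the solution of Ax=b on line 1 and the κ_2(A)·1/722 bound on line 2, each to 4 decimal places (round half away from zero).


σ_max = 5, σ_min = 10/377
κ = σ_max/σ_min = 5/(10/377) = 188.5000
worst-case relative error ≤ 188.5000 × 1/722 = 0.2611
solve Ax = b  →  x = [70.2588 133.4353]
2-norm of b is 5.6569; of x, 150.8021
Δx = A⁻¹·δb where δb = 1/722·5.6569·d; ‖Δx‖ = 0.2954
dividing the unrounded norms, ‖Δx‖/‖x‖ = 0.0020
tightness: 0.0020 against a bound of 0.2611 (unrounded ratio ≈ 0.0075)

0.0020
0.2611


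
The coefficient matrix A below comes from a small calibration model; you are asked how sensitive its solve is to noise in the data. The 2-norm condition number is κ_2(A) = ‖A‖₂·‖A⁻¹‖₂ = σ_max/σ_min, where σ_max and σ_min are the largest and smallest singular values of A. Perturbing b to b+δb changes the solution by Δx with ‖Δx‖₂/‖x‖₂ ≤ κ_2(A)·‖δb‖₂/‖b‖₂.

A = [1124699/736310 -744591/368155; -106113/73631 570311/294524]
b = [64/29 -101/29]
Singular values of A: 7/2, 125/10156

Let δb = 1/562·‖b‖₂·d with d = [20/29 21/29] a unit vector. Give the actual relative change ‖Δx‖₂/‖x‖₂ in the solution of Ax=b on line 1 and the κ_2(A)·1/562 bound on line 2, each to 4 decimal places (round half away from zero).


0.0073
0.5060

largest singular value 7/2, smallest 125/10156
κ_2(A) = (7/2) / (125/10156) = 284.3680
worst-case relative error ≤ 284.3680 × 1/562 = 0.5060
solve Ax = b  →  x = [-64.3127 -49.6631]
‖b‖₂ = 4.1231 and ‖x‖₂ = 81.2560
Δx = A⁻¹·δb where δb = 1/562·4.1231·d; ‖Δx‖ = 0.5961
relative error = 0.0073
so the bound overstates the realised error by a factor of ≈ 68.9762 (computed from the unrounded values)


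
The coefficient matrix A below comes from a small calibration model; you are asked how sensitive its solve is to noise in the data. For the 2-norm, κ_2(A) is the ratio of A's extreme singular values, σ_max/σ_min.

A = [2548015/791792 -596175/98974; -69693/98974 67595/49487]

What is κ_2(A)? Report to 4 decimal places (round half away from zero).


AᵀA = [4047136081/372953344 -948505185/46619168; -948505185/46619168 222308725/5827396]; tr = 63234929/1290496, det = 30625/1290496
eigenvalues of AᵀA: λ = (tr ± √(tr²−4·det))/2 = 49, 625/1290496
κ = σ_max/σ_min = 7/(25/1136) = 318.0800

318.0800


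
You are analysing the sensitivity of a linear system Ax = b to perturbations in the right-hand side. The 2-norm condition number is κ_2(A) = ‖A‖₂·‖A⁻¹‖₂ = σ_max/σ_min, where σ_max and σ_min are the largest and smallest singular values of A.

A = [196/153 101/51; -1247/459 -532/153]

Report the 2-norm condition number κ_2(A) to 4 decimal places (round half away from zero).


AᵀA = [6577/729 2912/243; 2912/243 1297/81]; tr = 18250/729, det = 625/729
λ_max, λ_min = (18250/729 ± √331240000/531441)/2 = 25, 25/729
κ = σ_max/σ_min = 5/(5/27) = 27.0000

27.0000


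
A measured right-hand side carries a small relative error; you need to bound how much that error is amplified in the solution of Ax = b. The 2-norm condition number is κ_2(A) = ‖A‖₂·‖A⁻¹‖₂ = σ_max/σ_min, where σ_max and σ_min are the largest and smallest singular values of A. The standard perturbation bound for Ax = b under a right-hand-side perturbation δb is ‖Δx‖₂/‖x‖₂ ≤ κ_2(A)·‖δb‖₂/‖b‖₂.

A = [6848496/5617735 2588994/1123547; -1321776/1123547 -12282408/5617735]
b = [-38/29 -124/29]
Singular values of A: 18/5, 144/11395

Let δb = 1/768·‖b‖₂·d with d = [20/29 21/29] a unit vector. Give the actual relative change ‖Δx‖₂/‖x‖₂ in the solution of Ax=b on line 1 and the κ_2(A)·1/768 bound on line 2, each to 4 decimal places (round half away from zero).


from the listed singular values, σ₁ = 18/5, σ_n = 144/11395
condition number: (18/5) ÷ (144/11395) = 284.8750
κ_2(A)·‖δb‖/‖b‖ = 0.3709
solve Ax = b  →  x = [279.5507 -148.4641]
‖b‖ = 4.4721, ‖x‖ = 316.5283
Δx = A⁻¹·δb where δb = 1/768·4.4721·d; ‖Δx‖ = 0.4608
realised ‖Δx‖/‖x‖ = 0.0015
tightness: 0.0015 against a bound of 0.3709 (unrounded ratio ≈ 0.0039)

0.0015
0.3709


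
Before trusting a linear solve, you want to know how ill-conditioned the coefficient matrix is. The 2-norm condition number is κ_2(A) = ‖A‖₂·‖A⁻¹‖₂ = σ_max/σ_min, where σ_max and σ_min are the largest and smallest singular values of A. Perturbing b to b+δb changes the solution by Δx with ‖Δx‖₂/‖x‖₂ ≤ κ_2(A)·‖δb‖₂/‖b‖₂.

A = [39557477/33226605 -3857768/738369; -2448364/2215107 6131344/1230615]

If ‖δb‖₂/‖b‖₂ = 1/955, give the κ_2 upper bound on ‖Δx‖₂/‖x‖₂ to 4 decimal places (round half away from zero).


form AᵀA = [3464391675169/1312731605025 -68420791016/5834362689; -68420791016/5834362689 844708396864/16206563025] with trace 42763695313/780923025 and determinant 479785216/19523075625
λ_max, λ_min = (42763695313/780923025 ± √73146947550861661129/24393630839006025)/2 = 1369/25, 350464/780923025
so κ_2 = √((1369/25) / (350464/780923025)) = 349.3125
worst-case relative error ≤ 349.3125 × 1/955 = 0.3658

0.3658


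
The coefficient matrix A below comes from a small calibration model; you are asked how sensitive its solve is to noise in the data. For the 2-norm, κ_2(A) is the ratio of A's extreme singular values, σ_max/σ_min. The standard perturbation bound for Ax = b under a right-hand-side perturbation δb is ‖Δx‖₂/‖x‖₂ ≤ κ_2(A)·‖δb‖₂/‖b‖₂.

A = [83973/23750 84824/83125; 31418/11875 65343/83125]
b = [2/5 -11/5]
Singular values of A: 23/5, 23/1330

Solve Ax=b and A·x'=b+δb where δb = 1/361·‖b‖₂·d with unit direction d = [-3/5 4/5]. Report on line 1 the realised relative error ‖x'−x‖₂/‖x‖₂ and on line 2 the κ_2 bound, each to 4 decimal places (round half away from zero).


from the listed singular values, σ₁ = 23/5, σ_n = 23/1330
κ = σ_max/σ_min = (23/5)/(23/1330) = 266.0000
worst-case relative error ≤ 266.0000 × 1/361 = 0.7368
solve Ax = b  →  x = [32.1739 -111.0870]
2-norm of b is 2.2361; of x, 115.6524
Δx = A⁻¹·δb where δb = 1/361·2.2361·d; ‖Δx‖ = 0.3582
realised ‖Δx‖/‖x‖ = 0.0031
tightness: 0.0031 against a bound of 0.7368 (unrounded ratio ≈ 0.0042)

0.0031
0.7368


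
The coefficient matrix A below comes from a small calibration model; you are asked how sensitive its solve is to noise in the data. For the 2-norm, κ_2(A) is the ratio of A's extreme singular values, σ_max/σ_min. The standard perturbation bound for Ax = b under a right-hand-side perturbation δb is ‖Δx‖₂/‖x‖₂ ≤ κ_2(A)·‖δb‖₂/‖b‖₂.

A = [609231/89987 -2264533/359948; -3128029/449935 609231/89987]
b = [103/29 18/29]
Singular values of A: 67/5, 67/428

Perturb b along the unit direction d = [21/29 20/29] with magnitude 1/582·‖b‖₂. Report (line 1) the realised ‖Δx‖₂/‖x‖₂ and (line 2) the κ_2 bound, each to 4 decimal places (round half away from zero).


0.0021
0.1471

largest singular value 67/5, smallest 67/428
κ_2(A) = (67/5) / (67/428) = 85.6000
κ_2(A)·‖δb‖/‖b‖ = 0.1471
solve Ax = b  →  x = [13.3248 13.7746]
2-norm of b is 3.6056; of x, 19.1648
re-solving with b+δb shifts x by Δx of norm 0.0396
relative error = 0.0021
tightness: 0.0021 against a bound of 0.1471 (unrounded ratio ≈ 0.0140)


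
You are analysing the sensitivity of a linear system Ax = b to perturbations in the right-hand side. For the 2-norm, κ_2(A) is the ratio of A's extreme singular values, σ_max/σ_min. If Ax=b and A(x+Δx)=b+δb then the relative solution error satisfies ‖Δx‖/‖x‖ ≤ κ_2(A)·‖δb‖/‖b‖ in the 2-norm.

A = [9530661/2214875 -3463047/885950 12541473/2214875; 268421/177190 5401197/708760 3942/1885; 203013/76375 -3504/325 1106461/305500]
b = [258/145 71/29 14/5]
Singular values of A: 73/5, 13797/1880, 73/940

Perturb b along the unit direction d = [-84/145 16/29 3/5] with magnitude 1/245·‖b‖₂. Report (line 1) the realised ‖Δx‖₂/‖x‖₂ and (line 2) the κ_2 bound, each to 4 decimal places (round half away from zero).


0.0084
0.7673

largest singular value 73/5, smallest 73/940
condition number: (73/5) ÷ (73/940) = 188.0000
worst-case relative error ≤ 188.0000 × 1/245 = 0.7673
solve Ax = b  →  x = [-20.3447 0.0308 15.7961]
2-norm of b is 4.1231; of x, 25.7570
δb = ε·‖b‖·d = [-0.0097 0.0093 0.0101]; solving A·Δx = δb gives ‖Δx‖ = 0.2167
dividing the unrounded norms, ‖Δx‖/‖x‖ = 0.0084
tightness: 0.0084 against a bound of 0.7673 (unrounded ratio ≈ 0.0110)


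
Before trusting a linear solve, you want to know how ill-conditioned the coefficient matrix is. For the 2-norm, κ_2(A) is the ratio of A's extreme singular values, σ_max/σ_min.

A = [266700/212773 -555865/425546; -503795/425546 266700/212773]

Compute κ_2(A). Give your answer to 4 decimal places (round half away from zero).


form AᵀA = [640101025/215326276 -168021000/53831569; -168021000/53831569 705709225/215326276] with trace 800125/128018 and determinant 625/1024144
solving λ² − 800125/128018·λ + 625/1024144 = 0 gives λ = 25/4, 25/256036
σ_max=√(25/4)=(5/2), σ_min=√(25/256036)=(5/506) → κ = 253.0000

253.0000


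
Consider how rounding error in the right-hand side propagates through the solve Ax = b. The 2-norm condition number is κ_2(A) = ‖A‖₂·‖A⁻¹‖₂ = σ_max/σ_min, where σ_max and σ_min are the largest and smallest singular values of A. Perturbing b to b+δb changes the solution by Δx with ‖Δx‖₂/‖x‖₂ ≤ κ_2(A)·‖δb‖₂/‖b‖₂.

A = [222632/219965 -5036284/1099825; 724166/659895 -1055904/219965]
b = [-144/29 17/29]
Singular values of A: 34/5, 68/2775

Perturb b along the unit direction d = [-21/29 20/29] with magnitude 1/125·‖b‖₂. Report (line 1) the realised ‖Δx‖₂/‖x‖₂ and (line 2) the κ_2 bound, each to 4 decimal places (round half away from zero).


largest singular value 34/5, smallest 68/2775
κ = σ_max/σ_min = (34/5)/(68/2775) = 277.5000
bound on ‖Δx‖/‖x‖: κ·ε = 277.5000·1/125 = 2.2200
solve Ax = b  →  x = [159.1571 36.2626]
‖b‖ = 5.0000, ‖x‖ = 163.2359
re-solving with b+δb shifts x by Δx of norm 1.6324
relative error = 0.0100
realised/bound (from unrounded values) ≈ 0.0045

0.0100
2.2200


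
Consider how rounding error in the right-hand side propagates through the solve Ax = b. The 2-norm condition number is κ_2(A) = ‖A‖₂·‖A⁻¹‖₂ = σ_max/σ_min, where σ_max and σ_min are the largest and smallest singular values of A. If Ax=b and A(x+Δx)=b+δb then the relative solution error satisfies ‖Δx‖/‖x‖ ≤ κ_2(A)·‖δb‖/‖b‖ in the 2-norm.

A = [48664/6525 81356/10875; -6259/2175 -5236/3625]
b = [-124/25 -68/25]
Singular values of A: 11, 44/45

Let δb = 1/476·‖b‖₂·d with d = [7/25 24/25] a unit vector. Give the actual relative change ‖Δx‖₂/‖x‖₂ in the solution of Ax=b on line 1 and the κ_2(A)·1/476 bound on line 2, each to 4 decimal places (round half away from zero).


σ_max = 11, σ_min = 44/45
κ = σ_max/σ_min = 11/(44/45) = 11.2500
worst-case relative error ≤ 11.2500 × 1/476 = 0.0236
solve Ax = b  →  x = [2.5580 -3.2132]
‖b‖₂ = 5.6569 and ‖x‖₂ = 4.1070
re-solving with b+δb shifts x by Δx of norm 0.0122
relative error = 0.0030
tightness: 0.0030 against a bound of 0.0236 (unrounded ratio ≈ 0.1252)

0.0030
0.0236


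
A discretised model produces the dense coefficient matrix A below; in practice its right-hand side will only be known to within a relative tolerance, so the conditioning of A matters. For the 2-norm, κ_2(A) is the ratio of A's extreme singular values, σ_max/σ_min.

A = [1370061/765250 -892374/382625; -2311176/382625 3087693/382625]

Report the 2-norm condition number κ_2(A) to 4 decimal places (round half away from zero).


AᵀA = [37189128249/936972100 -12396008583/234243025; -12396008583/234243025 16528287069/234243025]; tr = 4132091061/37478884, det = 4862025/37478884
char-poly roots: 441/4 and 11025/9369721
σ_max=√(441/4)=(21/2), σ_min=√(11025/9369721)=(105/3061) → κ = 306.1000

306.1000


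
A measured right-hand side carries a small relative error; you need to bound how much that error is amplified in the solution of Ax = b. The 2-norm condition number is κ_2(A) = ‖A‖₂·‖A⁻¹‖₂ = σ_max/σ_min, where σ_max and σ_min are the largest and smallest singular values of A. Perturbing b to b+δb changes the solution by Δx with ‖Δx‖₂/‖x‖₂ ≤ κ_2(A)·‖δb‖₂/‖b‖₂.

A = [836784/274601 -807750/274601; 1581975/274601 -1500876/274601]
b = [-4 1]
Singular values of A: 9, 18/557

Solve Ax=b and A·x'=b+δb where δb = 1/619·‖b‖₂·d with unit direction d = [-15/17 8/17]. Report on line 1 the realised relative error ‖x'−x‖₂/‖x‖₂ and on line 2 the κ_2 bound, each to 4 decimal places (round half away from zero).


0.0017
0.4499

σ_max = 9, σ_min = 18/557
κ = σ_max/σ_min = 9/(18/557) = 278.5000
κ_2(A)·‖δb‖/‖b‖ = 0.4499
solve Ax = b  →  x = [85.2835 89.7088]
‖b‖₂ = 4.1231 and ‖x‖₂ = 123.7778
Δx = A⁻¹·δb where δb = 1/619·4.1231·d; ‖Δx‖ = 0.2061
relative error = 0.0017
so the bound overstates the realised error by a factor of ≈ 270.1848 (computed from the unrounded values)


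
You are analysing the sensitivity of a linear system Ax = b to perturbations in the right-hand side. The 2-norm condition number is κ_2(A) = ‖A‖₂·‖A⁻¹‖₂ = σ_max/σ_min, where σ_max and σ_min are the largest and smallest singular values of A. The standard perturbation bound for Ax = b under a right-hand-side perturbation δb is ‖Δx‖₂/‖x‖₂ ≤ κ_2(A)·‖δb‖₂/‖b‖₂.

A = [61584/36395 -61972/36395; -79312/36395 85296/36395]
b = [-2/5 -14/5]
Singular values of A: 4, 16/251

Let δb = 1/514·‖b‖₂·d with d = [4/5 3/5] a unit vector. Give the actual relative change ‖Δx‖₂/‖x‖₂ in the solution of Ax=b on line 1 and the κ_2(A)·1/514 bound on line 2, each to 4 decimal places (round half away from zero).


largest singular value 4, smallest 16/251
κ = σ_max/σ_min = 4/(16/251) = 62.7500
perturbation bound = 62.7500·1/514 = 0.1221
solve Ax = b  →  x = [-22.3750 -22.0000]
‖b‖₂ = 2.8284 and ‖x‖₂ = 31.3790
with δb = [0.0044 0.0033], A·Δx = δb → ‖Δx‖ = 0.0863
relative error = 0.0028
realised/bound (from unrounded values) ≈ 0.0225

0.0028
0.1221


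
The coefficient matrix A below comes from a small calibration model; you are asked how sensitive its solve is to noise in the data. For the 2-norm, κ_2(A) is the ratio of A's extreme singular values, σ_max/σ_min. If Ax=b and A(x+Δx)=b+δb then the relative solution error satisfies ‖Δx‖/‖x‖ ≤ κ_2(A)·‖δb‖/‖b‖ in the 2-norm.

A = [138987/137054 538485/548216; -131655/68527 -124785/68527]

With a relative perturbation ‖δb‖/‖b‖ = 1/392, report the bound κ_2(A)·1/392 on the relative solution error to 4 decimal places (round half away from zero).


AᵀA = [306745821/64995844 1168510455/259983376; 1168510455/259983376 4451657625/1039933504]; tr = 11129121/1236544, det = 2025/1236544
λ_max, λ_min = (11129121/1236544 ± √123847318226241/1529041063936)/2 = 9, 225/1236544
so κ_2 = √(9 / (225/1236544)) = 222.4000
perturbation bound = 222.4000·1/392 = 0.5673

0.5673


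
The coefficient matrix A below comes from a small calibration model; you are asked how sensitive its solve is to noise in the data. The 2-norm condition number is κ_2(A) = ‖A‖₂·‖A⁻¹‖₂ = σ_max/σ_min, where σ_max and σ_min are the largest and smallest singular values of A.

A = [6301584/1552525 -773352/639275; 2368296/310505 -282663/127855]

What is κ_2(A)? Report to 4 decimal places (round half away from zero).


M = AᵀA = [622597264704/8340255625 -1271122582104/58381789375; -1271122582104/58381789375 2595532605129/408672525625]. tr(M)=52964477721/653876041, det(M)=41990400/653876041
eigenvalues of AᵀA: λ = (tr ± √(tr²−4·det))/2 = 81, 518400/653876041
κ = σ_max/σ_min = 9/(720/25571) = 319.6375

319.6375


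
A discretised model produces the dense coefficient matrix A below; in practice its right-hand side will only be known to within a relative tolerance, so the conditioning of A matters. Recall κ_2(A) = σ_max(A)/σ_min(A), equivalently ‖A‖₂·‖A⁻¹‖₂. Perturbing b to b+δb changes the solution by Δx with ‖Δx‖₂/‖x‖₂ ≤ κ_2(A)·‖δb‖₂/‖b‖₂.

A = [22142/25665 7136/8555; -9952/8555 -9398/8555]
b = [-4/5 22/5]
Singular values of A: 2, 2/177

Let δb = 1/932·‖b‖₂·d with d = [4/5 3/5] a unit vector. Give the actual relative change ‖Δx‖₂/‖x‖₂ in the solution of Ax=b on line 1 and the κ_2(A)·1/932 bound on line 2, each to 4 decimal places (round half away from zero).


largest singular value 2, smallest 2/177
κ_2(A) = 2 / (2/177) = 177.0000
κ_2(A)·‖δb‖/‖b‖ = 0.1899
solve Ax = b  →  x = [-123.5172 126.7931]
2-norm of b is 4.4721; of x, 177.0113
re-solving with b+δb shifts x by Δx of norm 0.4247
relative error = 0.0024
tightness: 0.0024 against a bound of 0.1899 (unrounded ratio ≈ 0.0126)

0.0024
0.1899


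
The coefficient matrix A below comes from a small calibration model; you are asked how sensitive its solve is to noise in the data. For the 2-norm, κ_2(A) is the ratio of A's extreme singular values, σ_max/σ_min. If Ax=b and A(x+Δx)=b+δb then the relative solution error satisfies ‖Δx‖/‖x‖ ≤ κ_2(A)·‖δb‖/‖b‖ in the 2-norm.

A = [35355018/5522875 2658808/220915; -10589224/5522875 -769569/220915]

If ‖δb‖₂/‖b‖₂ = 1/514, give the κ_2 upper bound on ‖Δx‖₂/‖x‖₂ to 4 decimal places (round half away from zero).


M = AᵀA = [2179374340324/48803437225 817210745784/9760687445; 817210745784/9760687445 306459857065/1952137489]. tr(M)=34051455941/168870025, det(M)=101646724/168870025
solving λ² − 34051455941/168870025·λ + 101646724/168870025 = 0 gives λ = 5041/25, 20164/6754801
σ_max=√(5041/25)=(71/5), σ_min=√(20164/6754801)=(142/2599) → κ = 259.9000
bound on ‖Δx‖/‖x‖: κ·ε = 259.9000·1/514 = 0.5056

0.5056


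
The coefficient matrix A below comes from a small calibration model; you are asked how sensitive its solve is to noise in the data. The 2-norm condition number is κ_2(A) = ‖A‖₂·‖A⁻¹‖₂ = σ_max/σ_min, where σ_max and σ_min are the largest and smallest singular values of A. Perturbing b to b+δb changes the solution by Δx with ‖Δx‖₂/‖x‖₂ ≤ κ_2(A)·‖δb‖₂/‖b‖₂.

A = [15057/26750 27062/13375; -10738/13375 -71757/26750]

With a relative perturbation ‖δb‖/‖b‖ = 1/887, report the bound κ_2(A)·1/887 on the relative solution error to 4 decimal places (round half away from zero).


AᵀA = [27517273/28622500 23559984/7155625; 23559984/7155625 323138977/28622500]; tr = 280525/22898, det = 2401/183184
char-poly roots: 49/4 and 49/45796
κ = σ_max/σ_min = (7/2)/(7/214) = 107.0000
bound on ‖Δx‖/‖x‖: κ·ε = 107.0000·1/887 = 0.1206

0.1206


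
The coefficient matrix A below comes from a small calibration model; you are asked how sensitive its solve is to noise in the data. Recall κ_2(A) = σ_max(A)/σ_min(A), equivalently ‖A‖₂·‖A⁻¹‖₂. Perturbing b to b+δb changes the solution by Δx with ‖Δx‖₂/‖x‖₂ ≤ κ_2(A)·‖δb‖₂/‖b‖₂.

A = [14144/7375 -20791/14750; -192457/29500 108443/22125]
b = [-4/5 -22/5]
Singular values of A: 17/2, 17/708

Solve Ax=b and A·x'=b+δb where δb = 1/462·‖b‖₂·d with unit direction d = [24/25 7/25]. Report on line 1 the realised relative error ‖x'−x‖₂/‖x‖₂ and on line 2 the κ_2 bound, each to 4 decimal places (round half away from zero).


0.0048
0.7662

σ_max = 17/2, σ_min = 17/708
condition number: (17/2) ÷ (17/708) = 354.0000
perturbation bound = 354.0000·1/462 = 0.7662
solve Ax = b  →  x = [-49.6000 -66.9176]
‖b‖ = 4.4721, ‖x‖ = 83.2954
with δb = [0.0093 0.0027], A·Δx = δb → ‖Δx‖ = 0.4031
relative error = 0.0048
realised/bound (from unrounded values) ≈ 0.0063


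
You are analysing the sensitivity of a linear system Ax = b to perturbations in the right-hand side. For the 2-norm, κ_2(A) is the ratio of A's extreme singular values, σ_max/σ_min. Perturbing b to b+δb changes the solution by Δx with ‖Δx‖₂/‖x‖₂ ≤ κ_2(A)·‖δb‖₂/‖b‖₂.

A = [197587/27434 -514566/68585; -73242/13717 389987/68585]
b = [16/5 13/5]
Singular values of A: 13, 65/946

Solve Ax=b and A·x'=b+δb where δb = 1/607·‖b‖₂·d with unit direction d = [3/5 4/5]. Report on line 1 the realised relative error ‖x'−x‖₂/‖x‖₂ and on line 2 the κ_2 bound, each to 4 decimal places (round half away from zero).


largest singular value 13, smallest 65/946
κ = σ_max/σ_min = 13/(65/946) = 189.2000
worst-case relative error ≤ 189.2000 × 1/607 = 0.3117
solve Ax = b  →  x = [42.2090 40.0928]
‖b‖ = 4.1231, ‖x‖ = 58.2154
re-solving with b+δb shifts x by Δx of norm 0.0989
realised ‖Δx‖/‖x‖ = 0.0017
tightness: 0.0017 against a bound of 0.3117 (unrounded ratio ≈ 0.0054)

0.0017
0.3117


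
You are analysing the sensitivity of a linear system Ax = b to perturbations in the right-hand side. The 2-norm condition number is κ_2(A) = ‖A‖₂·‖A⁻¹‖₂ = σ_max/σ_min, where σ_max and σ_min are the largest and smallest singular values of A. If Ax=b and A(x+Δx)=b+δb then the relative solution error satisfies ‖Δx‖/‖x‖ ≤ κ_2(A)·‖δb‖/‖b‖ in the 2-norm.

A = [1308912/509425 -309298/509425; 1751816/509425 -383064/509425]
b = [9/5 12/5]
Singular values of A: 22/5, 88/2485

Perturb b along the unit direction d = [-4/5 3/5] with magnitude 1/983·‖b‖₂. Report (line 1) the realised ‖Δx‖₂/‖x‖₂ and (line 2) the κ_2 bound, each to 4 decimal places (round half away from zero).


0.1264
0.1264

σ_max = 22/5, σ_min = 88/2485
κ = σ_max/σ_min = (22/5)/(88/2485) = 124.2500
worst-case relative error ≤ 124.2500 × 1/983 = 0.1264
solve Ax = b  →  x = [0.6652 -0.1497]
2-norm of b is 3.0000; of x, 0.6818
with δb = [-0.0024 0.0018], A·Δx = δb → ‖Δx‖ = 0.0862
realised ‖Δx‖/‖x‖ = 0.1264
so the bound is sharp here: realised error equals the bound


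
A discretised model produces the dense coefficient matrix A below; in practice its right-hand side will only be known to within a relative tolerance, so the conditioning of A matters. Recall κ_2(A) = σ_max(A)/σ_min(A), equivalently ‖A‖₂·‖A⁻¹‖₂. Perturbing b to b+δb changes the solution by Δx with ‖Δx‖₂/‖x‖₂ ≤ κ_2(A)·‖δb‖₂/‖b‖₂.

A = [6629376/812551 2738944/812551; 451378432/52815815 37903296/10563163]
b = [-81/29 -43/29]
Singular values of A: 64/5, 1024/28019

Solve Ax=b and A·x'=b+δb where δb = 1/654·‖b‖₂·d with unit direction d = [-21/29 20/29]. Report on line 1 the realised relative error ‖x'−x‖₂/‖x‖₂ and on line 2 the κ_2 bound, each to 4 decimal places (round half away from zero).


0.0048
0.5355

from the listed singular values, σ₁ = 64/5, σ_n = 1024/28019
κ = σ_max/σ_min = (64/5)/(1024/28019) = 350.2375
κ_2(A)·‖δb‖/‖b‖ = 0.5355
solve Ax = b  →  x = [-10.7403 25.1674]
‖b‖ = 3.1623, ‖x‖ = 27.3633
re-solving with b+δb shifts x by Δx of norm 0.1323
dividing the unrounded norms, ‖Δx‖/‖x‖ = 0.0048
tightness: 0.0048 against a bound of 0.5355 (unrounded ratio ≈ 0.0090)


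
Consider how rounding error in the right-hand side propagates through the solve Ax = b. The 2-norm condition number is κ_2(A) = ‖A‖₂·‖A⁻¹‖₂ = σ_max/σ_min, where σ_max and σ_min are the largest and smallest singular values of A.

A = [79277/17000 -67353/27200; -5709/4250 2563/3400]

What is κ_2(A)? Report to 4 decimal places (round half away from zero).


160.0000

form AᵀA = [10890121/462400 -9292437/739840; -9292437/739840 7930945/1183744] with trace 3097721/102400 and determinant 14641/409600
eigenvalues of AᵀA: λ = (tr ± √(tr²−4·det))/2 = 121/4, 121/102400
κ_2(A) = √(λ_max/λ_min) = √((121/4) / (121/102400)) = 160.0000


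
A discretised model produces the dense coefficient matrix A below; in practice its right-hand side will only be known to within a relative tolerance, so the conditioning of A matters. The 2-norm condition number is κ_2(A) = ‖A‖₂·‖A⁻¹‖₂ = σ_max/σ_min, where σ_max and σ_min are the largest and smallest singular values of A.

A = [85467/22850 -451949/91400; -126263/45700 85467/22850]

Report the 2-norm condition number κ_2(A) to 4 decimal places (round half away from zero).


182.8000

form AᵀA = [1806431101/83539600 -2408374593/83539600; -2408374593/83539600 12845265121/334158400] with trace 802839581/13366336 and determinant 23088025/213861376
char-poly roots: 961/16 and 24025/13366336
κ_2(A) = √(λ_max/λ_min) = √((961/16) / (24025/13366336)) = 182.8000


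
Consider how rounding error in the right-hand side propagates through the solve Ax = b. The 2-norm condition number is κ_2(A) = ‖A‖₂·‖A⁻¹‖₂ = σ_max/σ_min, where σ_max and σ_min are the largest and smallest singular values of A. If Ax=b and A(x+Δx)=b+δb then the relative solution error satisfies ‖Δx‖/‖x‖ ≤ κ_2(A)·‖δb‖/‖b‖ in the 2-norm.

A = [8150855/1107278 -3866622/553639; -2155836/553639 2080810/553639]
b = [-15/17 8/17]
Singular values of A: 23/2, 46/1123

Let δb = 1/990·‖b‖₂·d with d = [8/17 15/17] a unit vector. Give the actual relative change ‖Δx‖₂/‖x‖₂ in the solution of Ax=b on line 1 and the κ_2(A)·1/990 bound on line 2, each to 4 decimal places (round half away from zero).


0.2836
0.2836

from the listed singular values, σ₁ = 23/2, σ_n = 46/1123
κ = σ_max/σ_min = (23/2)/(46/1123) = 280.7500
bound on ‖Δx‖/‖x‖: κ·ε = 280.7500·1/990 = 0.2836
solve Ax = b  →  x = [-0.0630 0.0600]
‖b‖₂ = 1.0000 and ‖x‖₂ = 0.0870
with δb = [0.0005 0.0009], A·Δx = δb → ‖Δx‖ = 0.0247
dividing the unrounded norms, ‖Δx‖/‖x‖ = 0.2836
realised/bound = 1 exactly: the bound is attained for this b and d


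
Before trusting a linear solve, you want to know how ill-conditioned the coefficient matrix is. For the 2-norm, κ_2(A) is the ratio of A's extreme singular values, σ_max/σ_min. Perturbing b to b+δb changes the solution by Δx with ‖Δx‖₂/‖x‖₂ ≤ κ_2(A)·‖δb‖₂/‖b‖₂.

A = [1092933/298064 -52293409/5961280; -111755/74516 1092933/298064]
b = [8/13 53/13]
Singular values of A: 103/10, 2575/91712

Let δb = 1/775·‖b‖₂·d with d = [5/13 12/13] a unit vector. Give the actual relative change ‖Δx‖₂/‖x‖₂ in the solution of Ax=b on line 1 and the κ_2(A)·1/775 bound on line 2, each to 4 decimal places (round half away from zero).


largest singular value 103/10, smallest 2575/91712
κ = σ_max/σ_min = (103/10)/(2575/91712) = 366.8480
κ_2(A)·‖δb‖/‖b‖ = 0.4734
solve Ax = b  →  x = [131.4690 54.8839]
2-norm of b is 4.1231; of x, 142.4653
re-solving with b+δb shifts x by Δx of norm 0.1895
realised ‖Δx‖/‖x‖ = 0.0013
realised/bound (from unrounded values) ≈ 0.0028

0.0013
0.4734


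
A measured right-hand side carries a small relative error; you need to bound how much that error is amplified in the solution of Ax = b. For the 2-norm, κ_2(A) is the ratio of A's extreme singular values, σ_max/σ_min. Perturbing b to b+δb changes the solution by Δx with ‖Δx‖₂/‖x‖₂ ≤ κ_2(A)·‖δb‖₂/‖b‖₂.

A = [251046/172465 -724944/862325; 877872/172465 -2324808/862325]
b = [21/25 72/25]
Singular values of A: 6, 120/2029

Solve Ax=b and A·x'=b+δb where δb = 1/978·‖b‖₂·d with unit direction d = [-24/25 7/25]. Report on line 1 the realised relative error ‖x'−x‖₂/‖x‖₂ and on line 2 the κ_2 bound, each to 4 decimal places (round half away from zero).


0.1037
0.1037

from the listed singular values, σ₁ = 6, σ_n = 120/2029
κ = σ_max/σ_min = 6/(120/2029) = 101.4500
κ_2(A)·‖δb‖/‖b‖ = 0.1037
solve Ax = b  →  x = [0.4412 -0.2353]
2-norm of b is 3.0000; of x, 0.5000
with δb = [-0.0029 0.0009], A·Δx = δb → ‖Δx‖ = 0.0519
dividing the unrounded norms, ‖Δx‖/‖x‖ = 0.1037
so the bound is sharp here: realised error equals the bound


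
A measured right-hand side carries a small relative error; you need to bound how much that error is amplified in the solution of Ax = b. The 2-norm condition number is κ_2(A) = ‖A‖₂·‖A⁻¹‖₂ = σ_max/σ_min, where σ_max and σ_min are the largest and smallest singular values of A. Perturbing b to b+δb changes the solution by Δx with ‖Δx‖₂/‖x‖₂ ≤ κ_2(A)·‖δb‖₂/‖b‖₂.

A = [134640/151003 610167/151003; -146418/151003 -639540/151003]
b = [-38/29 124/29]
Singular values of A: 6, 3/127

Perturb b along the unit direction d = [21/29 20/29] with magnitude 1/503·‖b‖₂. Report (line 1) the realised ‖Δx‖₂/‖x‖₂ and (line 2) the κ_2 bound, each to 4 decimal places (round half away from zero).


largest singular value 6, smallest 3/127
κ = σ_max/σ_min = 6/(3/127) = 254.0000
bound on ‖Δx‖/‖x‖: κ·ε = 254.0000·1/503 = 0.5050
solve Ax = b  →  x = [-82.7480 17.9350]
‖b‖ = 4.4721, ‖x‖ = 84.6693
with δb = [0.0064 0.0061], A·Δx = δb → ‖Δx‖ = 0.3764
realised ‖Δx‖/‖x‖ = 0.0044
realised/bound (from unrounded values) ≈ 0.0088

0.0044
0.5050


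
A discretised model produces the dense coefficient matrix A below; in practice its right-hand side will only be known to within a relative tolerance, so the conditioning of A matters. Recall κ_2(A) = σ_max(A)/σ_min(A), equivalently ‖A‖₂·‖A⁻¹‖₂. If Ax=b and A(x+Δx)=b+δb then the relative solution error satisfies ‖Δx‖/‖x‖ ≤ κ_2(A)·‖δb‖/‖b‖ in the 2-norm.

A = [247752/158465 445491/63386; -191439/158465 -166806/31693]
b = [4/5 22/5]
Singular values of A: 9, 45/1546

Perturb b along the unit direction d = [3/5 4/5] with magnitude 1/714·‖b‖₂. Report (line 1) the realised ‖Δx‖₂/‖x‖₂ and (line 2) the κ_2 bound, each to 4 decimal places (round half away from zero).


largest singular value 9, smallest 45/1546
condition number: 9 ÷ (45/1546) = 309.2000
perturbation bound = 309.2000·1/714 = 0.4331
solve Ax = b  →  x = [-134.1192 29.9491]
‖b‖ = 4.4721, ‖x‖ = 137.4224
δb = ε·‖b‖·d = [0.0038 0.0050]; solving A·Δx = δb gives ‖Δx‖ = 0.2152
realised ‖Δx‖/‖x‖ = 0.0016
tightness: 0.0016 against a bound of 0.4331 (unrounded ratio ≈ 0.0036)

0.0016
0.4331


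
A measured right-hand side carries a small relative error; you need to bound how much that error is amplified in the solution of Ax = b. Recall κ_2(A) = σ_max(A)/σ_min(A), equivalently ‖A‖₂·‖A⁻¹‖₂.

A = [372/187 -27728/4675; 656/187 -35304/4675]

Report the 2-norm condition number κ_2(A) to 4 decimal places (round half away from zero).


18.7000

AᵀA = [568720/34969 -6694848/174845; -6694848/174845 80608576/874225]; tr = 94826576/874225, det = 29246464/874225
λ_max, λ_min = (94826576/874225 ± √8889807555922176/764269350625)/2 = 2704/25, 10816/34969
so κ_2 = √((2704/25) / (10816/34969)) = 18.7000


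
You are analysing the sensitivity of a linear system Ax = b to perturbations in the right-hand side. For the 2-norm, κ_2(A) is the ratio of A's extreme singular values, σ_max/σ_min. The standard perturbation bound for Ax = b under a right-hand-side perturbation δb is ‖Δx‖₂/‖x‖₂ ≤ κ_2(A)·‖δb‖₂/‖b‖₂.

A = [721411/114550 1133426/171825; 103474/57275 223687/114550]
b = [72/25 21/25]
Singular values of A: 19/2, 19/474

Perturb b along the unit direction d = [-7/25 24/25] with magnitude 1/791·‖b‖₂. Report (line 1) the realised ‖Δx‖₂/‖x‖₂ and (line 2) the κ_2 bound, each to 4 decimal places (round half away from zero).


0.2996
0.2996

σ_max = 19/2, σ_min = 19/474
κ_2(A) = (19/2) / (19/474) = 237.0000
κ_2(A)·‖δb‖/‖b‖ = 0.2996
solve Ax = b  →  x = [0.2178 0.2287]
‖b‖ = 3.0000, ‖x‖ = 0.3158
δb = ε·‖b‖·d = [-0.0011 0.0036]; solving A·Δx = δb gives ‖Δx‖ = 0.0946
dividing the unrounded norms, ‖Δx‖/‖x‖ = 0.2996
so the bound is sharp here: realised error equals the bound


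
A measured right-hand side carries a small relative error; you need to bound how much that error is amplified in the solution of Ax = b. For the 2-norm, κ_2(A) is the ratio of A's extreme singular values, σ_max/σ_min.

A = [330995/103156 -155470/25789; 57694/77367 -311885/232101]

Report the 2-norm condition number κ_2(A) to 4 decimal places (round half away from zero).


form AᵀA = [618249121/56972304 -434678755/21364614; -434678755/21364614 1222556125/32046921] with trace 86938201/1774224 and determinant 60025/1774224
char-poly roots: 49 and 1225/1774224
κ = σ_max/σ_min = 7/(35/1332) = 266.4000

266.4000


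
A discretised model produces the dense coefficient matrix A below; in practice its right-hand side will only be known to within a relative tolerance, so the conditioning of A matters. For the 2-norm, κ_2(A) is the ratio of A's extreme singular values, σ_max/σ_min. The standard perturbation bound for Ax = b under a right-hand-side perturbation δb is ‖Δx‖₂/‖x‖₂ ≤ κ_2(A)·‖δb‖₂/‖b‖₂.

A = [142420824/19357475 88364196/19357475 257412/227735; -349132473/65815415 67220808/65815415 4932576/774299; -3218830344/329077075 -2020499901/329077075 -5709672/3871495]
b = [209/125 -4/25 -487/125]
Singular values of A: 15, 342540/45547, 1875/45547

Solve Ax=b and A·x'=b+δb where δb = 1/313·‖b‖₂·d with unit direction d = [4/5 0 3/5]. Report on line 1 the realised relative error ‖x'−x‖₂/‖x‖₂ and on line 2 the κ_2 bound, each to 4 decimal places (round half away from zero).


σ_max = 15, σ_min = 1875/45547
condition number: 15 ÷ (1875/45547) = 364.3760
bound on ‖Δx‖/‖x‖: κ·ε = 364.3760·1/313 = 1.1641
solve Ax = b  →  x = [-9.8807 19.0930 -11.3141]
‖b‖₂ = 4.2426 and ‖x‖₂ = 24.2936
Δx = A⁻¹·δb where δb = 1/313·4.2426·d; ‖Δx‖ = 0.3293
realised ‖Δx‖/‖x‖ = 0.0136
tightness: 0.0136 against a bound of 1.1641 (unrounded ratio ≈ 0.0116)

0.0136
1.1641


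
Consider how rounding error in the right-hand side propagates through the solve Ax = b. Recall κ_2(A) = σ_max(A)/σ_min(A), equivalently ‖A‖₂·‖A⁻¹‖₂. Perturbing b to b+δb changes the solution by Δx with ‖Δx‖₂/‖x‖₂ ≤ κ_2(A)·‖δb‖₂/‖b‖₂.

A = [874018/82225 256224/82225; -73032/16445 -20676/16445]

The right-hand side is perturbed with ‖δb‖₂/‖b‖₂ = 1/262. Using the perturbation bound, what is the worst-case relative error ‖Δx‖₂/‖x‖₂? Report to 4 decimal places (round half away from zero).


M = AᵀA = [5309167396/40005625 1548488928/40005625; 1548488928/40005625 451705104/40005625]. tr(M)=9217396/64009, det(M)=14400/64009
solving λ² − 9217396/64009·λ + 14400/64009 = 0 gives λ = 144, 100/64009
so κ_2 = √(144 / (100/64009)) = 303.6000
worst-case relative error ≤ 303.6000 × 1/262 = 1.1588

1.1588


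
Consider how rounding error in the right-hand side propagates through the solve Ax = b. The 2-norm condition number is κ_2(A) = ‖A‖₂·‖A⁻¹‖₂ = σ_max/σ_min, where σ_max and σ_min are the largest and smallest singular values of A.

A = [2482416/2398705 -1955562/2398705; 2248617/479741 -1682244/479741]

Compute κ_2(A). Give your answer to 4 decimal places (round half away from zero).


form AᵀA = [78863384601/3422835025 -59144901732/3422835025; -59144901732/3422835025 44362191924/3422835025] with trace 4929023061/136913401 and determinant 5062500/136913401
eigenvalues of AᵀA: λ = (tr ± √(tr²−4·det))/2 = 36, 140625/136913401
κ_2(A) = √(λ_max/λ_min) = √(36 / (140625/136913401)) = 187.2160

187.2160


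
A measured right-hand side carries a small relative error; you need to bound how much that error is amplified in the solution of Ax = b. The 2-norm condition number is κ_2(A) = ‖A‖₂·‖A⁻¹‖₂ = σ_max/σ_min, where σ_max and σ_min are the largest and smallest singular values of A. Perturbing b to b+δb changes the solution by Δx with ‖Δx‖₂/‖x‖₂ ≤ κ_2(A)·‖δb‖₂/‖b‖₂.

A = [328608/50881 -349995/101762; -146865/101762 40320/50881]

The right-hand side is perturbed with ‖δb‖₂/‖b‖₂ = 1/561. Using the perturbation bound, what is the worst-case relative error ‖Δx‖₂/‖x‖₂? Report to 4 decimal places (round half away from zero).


0.6506

AᵀA = [269781201/6160324 -35970480/1540081; -35970480/1540081 76739625/6160324]; tr = 599517/10658, det = 2025/85264
eigenvalues of AᵀA: λ = (tr ± √(tr²−4·det))/2 = 225/4, 9/21316
κ = σ_max/σ_min = (15/2)/(3/146) = 365.0000
perturbation bound = 365.0000·1/561 = 0.6506


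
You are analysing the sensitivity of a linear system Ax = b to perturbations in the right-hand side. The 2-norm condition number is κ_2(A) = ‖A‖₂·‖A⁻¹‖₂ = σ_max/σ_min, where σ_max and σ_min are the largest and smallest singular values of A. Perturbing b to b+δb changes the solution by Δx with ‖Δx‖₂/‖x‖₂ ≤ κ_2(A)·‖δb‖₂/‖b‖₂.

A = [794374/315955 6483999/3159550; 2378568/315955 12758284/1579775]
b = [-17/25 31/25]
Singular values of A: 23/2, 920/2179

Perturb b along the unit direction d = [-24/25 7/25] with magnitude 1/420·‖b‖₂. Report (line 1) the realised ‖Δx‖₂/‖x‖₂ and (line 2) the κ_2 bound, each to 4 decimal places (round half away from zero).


0.0034
0.0649

from the listed singular values, σ₁ = 23/2, σ_n = 920/2179
κ_2(A) = (23/2) / (920/2179) = 27.2375
bound on ‖Δx‖/‖x‖: κ·ε = 27.2375·1/420 = 0.0649
solve Ax = b  →  x = [-1.6551 1.6964]
2-norm of b is 1.4142; of x, 2.3701
Δx = A⁻¹·δb where δb = 1/420·1.4142·d; ‖Δx‖ = 0.0080
relative error = 0.0034
so the bound overstates the realised error by a factor of ≈ 19.2728 (computed from the unrounded values)


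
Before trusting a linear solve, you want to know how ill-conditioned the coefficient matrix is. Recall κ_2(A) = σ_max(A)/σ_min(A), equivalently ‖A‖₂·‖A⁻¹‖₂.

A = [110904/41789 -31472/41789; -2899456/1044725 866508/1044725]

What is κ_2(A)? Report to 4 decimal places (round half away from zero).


AᵀA = [19136927296/1297800625 -5581312128/1297800625; -5581312128/1297800625 1628882704/1297800625]; tr = 33225296/2076481, det = 25600/2076481
eigenvalues of AᵀA: λ = (tr ± √(tr²−4·det))/2 = 16, 1600/2076481
so κ_2 = √(16 / (1600/2076481)) = 144.1000

144.1000
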